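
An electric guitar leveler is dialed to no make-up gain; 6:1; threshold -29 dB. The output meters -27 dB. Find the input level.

-17 dB

Post-compression overshoot = -27 − (-29) = 2 dB.
Undo the ratio: input overshoot = 2 × 6 = 12 dB, giving input = -17 dB.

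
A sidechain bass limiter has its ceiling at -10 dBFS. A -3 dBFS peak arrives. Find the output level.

-10 dBFS

At ∞:1, everything above -10 dBFS is held at the ceiling.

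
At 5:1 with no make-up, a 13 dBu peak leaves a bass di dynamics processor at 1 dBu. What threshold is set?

Input is 15 dB above T (since output overshoot × R = input overshoot: (1 − T)·5 = 13 − T gives T = -2 dBu).
Check: -2 + (13 − (-2))/5 = -2 + 3 = 1 dBu. ✓

-2 dBu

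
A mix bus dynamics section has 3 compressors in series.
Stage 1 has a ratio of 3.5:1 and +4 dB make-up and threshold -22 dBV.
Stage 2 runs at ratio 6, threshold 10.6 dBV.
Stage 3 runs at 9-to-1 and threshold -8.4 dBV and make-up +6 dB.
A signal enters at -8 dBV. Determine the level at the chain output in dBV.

-8 dBV

Stage 1: overshoot 14 dB → 14/3.5 = 4 dB → -18 dBV; +4 dB make-up → -14 dBV.
Stage 2: below threshold (-14 ≤ 10.6); passes unchanged; output -14 dBV.
Stage 3: -14 dBV ≤ -8.4 dBV, so stage 3 doesn't engage; make-up brings it to -8 dBV.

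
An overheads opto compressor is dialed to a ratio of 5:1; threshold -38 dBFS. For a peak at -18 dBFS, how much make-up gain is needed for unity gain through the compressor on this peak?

Without make-up, output = threshold + overshoot/5 = -38 + 4 = -34 dBFS.
Gap to target: 16 dB.

16 dB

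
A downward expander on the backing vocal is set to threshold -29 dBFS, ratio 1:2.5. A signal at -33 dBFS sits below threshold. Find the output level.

The input is 4 dB below the -29 dBFS threshold.
A 1:2.5 expander multiplies undershoot by 2.5: 4 × 2.5 = 10 dB below threshold.
Output = -29 − 10 = -39 dBFS.

-39 dBFS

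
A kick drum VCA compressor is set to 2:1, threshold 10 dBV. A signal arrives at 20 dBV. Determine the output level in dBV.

15 dBV

20 dBV sits 10 dB over threshold.
At 2:1 the overshoot is divided by 2, leaving 5 dB above threshold.
So the level is 10 + 5 = 15 dBV.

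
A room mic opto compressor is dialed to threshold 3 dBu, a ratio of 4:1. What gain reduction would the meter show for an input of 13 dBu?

7.5 dB

Overshoot = 13 − 3 = 10 dB.
A 4:1 ratio leaves 2.5 dB of that excess.
GR = overshoot in − overshoot out = 10 − 2.5 = 7.5 dB.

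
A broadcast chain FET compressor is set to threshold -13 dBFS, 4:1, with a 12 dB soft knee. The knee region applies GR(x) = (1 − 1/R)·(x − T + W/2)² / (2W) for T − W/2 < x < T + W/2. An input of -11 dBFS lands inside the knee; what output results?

x − T + W/2 = -11 − (-13) + 6 = 8.
GR = (1 − 1/4) × 8² / 24 = 0.75 × 64 / 24 = 2 dB.
Output = -11 − 2 = -13 dBFS.

-13 dBFS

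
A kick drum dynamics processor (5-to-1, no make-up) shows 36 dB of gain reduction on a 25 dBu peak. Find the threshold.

Input is 45 dB above T (since output overshoot × R = input overshoot: (-11 − T)·5 = 25 − T gives T = -20 dBu).
Check: -20 + (25 − (-20))/5 = -20 + 9 = -11 dBu. ✓

-20 dBu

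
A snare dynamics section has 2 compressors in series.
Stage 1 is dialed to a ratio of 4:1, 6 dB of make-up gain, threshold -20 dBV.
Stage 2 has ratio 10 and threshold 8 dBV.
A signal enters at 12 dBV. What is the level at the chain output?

-6 dBV

Stage 1: 12 dBV is 32 dB over -20 dBV; at 4:1 that becomes 8 dB over, giving -12 dBV; +6 dB make-up → -6 dBV.
Stage 2: -6 dBV is at or below the 8 dBV threshold — no compression; output -6 dBV.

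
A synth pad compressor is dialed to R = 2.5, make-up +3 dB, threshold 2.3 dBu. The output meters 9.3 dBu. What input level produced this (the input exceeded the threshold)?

12.3 dBu

Remove make-up: 9.3 − 3 = 6.3 dBu.
That's 4 dB above the 2.3 dBu threshold.
Input overshoot = R × output overshoot = 10 dB → input = 2.3 + 10 = 12.3 dBu.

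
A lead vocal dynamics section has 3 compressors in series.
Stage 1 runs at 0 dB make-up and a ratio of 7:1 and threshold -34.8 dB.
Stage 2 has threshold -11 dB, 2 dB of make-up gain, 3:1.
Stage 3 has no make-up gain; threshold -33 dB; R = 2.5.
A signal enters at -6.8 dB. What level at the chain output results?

Stage 1: overshoot 28 dB → 28/7 = 4 dB → -30.8 dB.
Stage 2: below threshold (-30.8 ≤ -11); passes unchanged; make-up brings it to -28.8 dB.
Stage 3: -28.8 dB is 4.2 dB over -33 dB; at 2.5:1 that becomes 1.68 dB over, giving -31.32 dB.

-31.32 dB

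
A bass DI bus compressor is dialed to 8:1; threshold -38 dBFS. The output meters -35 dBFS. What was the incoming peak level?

-14 dBFS

That's 3 dB above the -38 dBFS threshold.
Before 8:1 compression the overshoot was 3 × 8 = 24 dB, so input = -38 + 24 = -14 dBFS.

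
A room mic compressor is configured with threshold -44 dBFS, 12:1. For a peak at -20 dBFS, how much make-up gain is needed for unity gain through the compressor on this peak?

22 dB

Without make-up, output = threshold + overshoot/12 = -44 + 2 = -42 dBFS.
Gap to target: 22 dB.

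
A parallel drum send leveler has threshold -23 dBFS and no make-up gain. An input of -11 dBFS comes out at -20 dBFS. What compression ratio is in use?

Input overshoot = -11 − (-23) = 12 dB; output overshoot = -20 − (-23) = 3 dB.
Ratio = 12 / 3 = 4.

4:1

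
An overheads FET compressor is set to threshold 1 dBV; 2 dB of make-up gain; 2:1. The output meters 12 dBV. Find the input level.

Remove make-up: 12 − 2 = 10 dBV.
The compressed level sits 10 − 1 = 9 dB over threshold.
Before 2:1 compression the overshoot was 9 × 2 = 18 dB, so input = 1 + 18 = 19 dBV.

19 dBV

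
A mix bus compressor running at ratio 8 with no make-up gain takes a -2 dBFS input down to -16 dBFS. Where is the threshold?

-18 dBFS

Let T be the threshold. Output overshoot = (input overshoot)/R, so -16 − T = (-2 − T)/8.
8·(-16 − T) = -2 − T → 7·T = -128 − (-2) = -126.
T = -126/7 = -18 dBFS.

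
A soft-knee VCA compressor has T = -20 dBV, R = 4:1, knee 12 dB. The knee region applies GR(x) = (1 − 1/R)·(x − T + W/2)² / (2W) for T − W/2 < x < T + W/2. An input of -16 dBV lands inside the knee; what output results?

x − T + W/2 = -16 − (-20) + 6 = 10.
GR = (1 − 1/4) × 10² / 24 = 0.75 × 100 / 24 = 3.125 dB.
Output = -16 − 3.125 = -19.125 dBV.

-19.125 dBV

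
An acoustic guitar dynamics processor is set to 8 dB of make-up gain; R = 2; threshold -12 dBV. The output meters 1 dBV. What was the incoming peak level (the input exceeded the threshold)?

Stripping the +8 dB make-up gives -7 dBV at the gain stage.
Post-compression overshoot = -7 − (-12) = 5 dB.
Before 2:1 compression the overshoot was 5 × 2 = 10 dB, so input = -12 + 10 = -2 dBV.

-2 dBV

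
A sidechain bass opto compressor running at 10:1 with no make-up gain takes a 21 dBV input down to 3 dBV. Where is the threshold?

Let T be the threshold. Output overshoot = (input overshoot)/R, so 3 − T = (21 − T)/10.
10·(3 − T) = 21 − T → 9·T = 30 − 21 = 9.
T = 9/9 = 1 dBV.

1 dBV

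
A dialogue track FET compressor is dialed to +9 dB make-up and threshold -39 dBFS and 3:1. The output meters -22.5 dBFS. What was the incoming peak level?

Before make-up, the level was -22.5 − 9 = -31.5 dBFS.
That's 7.5 dB above the -39 dBFS threshold.
Before 3:1 compression the overshoot was 7.5 × 3 = 22.5 dB, so input = -39 + 22.5 = -16.5 dBFS.

-16.5 dBFS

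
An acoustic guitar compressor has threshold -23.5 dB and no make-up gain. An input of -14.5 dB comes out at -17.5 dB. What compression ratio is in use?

1.5:1

Input overshoot = -14.5 − (-23.5) = 9 dB; output overshoot = -17.5 − (-23.5) = 6 dB.
Ratio = 9 / 6 = 1.5.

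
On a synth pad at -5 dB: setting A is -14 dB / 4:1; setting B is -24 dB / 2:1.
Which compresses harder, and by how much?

A: overshoot 9 dB → output overshoot 2.25 dB → GR 6.75 dB.
B: overshoot 19 dB → output overshoot 9.5 dB → GR 9.5 dB.
Difference: 2.75 dB in favour of B.

B, by 2.75 dB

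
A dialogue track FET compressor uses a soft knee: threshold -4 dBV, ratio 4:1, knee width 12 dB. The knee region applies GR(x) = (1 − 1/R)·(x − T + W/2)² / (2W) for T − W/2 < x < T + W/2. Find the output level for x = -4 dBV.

-5.125 dBV

x − T + W/2 = -4 − (-4) + 6 = 6.
GR = (1 − 1/4) × 6² / 24 = 0.75 × 36 / 24 = 1.125 dB.
Output = -4 − 1.125 = -5.125 dBV.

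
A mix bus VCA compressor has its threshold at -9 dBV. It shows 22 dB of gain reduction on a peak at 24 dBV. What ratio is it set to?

3:1

Input overshoot = 24 − (-9) = 33 dB.
Output overshoot = 33 − 22 = 11 dB.
Ratio = input overshoot / output overshoot = 33 / 11 = 3.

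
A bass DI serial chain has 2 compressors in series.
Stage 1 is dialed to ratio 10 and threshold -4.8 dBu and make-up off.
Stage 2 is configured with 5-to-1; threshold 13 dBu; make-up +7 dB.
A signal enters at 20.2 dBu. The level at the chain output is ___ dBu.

4.7 dBu

Stage 1: overshoot 25 dB → 25/10 = 2.5 dB → -2.3 dBu.
Stage 2: below threshold (-2.3 ≤ 13); passes unchanged; make-up brings it to 4.7 dBu.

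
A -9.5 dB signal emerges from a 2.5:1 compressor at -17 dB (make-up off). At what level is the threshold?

Let T be the threshold. Output overshoot = (input overshoot)/R, so -17 − T = (-9.5 − T)/2.5.
2.5·(-17 − T) = -9.5 − T → 1.5·T = -42.5 − (-9.5) = -33.
T = -33/1.5 = -22 dB.

-22 dB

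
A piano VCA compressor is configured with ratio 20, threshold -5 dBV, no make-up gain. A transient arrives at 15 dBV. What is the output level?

15 dBV sits 20 dB over threshold.
At 20:1 the overshoot is divided by 20, leaving 1 dB above threshold.
So the level is -5 + 1 = -4 dBV.

-4 dBV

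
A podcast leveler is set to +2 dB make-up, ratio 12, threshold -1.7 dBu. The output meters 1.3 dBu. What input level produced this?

10.3 dBu

Before make-up, the level was 1.3 − 2 = -0.7 dBu.
Post-compression overshoot = -0.7 − (-1.7) = 1 dB.
Before 12:1 compression the overshoot was 1 × 12 = 12 dB, so input = -1.7 + 12 = 10.3 dBu.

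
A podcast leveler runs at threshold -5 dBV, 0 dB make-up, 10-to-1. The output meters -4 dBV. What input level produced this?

5 dBV

The compressed level sits -4 − (-5) = 1 dB over threshold.
Undo the ratio: input overshoot = 1 × 10 = 10 dB, giving input = 5 dBV.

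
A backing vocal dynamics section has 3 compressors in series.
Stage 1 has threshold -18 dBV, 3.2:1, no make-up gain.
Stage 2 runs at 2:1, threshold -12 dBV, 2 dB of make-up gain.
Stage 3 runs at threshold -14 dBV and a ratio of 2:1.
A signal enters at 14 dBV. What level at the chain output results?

Stage 1: 32 dB above -18 dBV, reduced 3.2:1 to 10 dB above → -8 dBV.
Stage 2: overshoot 4 dB → 4/2 = 2 dB → -10 dBV; +2 dB make-up → -8 dBV.
Stage 3: overshoot 6 dB → 6/2 = 3 dB → -11 dBV.

-11 dBV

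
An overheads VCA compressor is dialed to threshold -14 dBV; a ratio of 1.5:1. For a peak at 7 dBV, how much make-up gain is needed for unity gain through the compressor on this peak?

7 dB

Without make-up, output = threshold + overshoot/1.5 = -14 + 14 = 0 dBV.
Gap to target: 7 dB.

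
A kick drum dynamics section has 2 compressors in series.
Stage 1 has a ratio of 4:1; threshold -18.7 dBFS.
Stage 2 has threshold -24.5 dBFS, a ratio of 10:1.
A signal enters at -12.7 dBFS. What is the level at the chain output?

Stage 1: 6 dB above -18.7 dBFS, reduced 4:1 to 1.5 dB above → -17.2 dBFS.
Stage 2: overshoot 7.3 dB → 7.3/10 = 0.73 dB → -23.77 dBFS.

-23.77 dBFS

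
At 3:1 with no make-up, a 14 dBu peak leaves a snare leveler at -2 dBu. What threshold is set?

Input is 24 dB above T (since output overshoot × R = input overshoot: (-2 − T)·3 = 14 − T gives T = -10 dBu).
Check: -10 + (14 − (-10))/3 = -10 + 8 = -2 dBu. ✓

-10 dBu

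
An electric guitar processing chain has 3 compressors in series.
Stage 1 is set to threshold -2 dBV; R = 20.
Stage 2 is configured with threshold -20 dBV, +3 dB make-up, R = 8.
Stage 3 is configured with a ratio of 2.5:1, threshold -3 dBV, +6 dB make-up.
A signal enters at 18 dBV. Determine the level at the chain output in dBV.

-8.625 dBV

Stage 1: 18 dBV is 20 dB over -2 dBV; at 20:1 that becomes 1 dB over, giving -1 dBV.
Stage 2: -1 dBV is 19 dB over -20 dBV; at 8:1 that becomes 2.375 dB over, giving -17.625 dBV; +3 dB make-up → -14.625 dBV.
Stage 3: -14.625 dBV ≤ -3 dBV, so stage 3 doesn't engage; make-up brings it to -8.625 dBV.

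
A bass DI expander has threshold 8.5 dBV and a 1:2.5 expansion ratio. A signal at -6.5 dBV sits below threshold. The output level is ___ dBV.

Below threshold, a 1:2.5 expander applies gain = (2.5−1)×(T − x) of attenuation.
(2.5−1) × 15 = 22.5 dB, so output = -6.5 − 22.5 = -29 dBV.

-29 dBV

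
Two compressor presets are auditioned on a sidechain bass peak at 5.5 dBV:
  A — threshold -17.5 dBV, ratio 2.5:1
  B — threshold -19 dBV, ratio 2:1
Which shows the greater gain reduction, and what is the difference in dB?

A: GR = 23 − 23/2.5 = 13.8 dB.
B: GR = 24.5 − 24.5/2 = 12.25 dB.
A reduces 1.55 dB more.

A, by 1.55 dB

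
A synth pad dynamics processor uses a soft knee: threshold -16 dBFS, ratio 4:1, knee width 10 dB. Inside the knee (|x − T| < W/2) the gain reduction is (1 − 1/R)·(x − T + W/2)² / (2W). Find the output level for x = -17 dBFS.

-17.6 dBFS

x − T + W/2 = -17 − (-16) + 5 = 4.
GR = (1 − 1/4) × 4² / 20 = 0.75 × 16 / 20 = 0.6 dB.
Output = -17 − 0.6 = -17.6 dBFS.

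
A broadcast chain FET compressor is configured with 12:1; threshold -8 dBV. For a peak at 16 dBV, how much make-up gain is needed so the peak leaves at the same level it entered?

The peak compresses to -8 + 24/12 = -6 dBV.
To reach 16 dBV requires 16 − (-6) = 22 dB of make-up.

22 dB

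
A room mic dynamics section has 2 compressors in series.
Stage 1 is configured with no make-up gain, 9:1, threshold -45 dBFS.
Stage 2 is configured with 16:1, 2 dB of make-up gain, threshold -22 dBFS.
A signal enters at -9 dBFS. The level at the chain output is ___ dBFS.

-39 dBFS

Stage 1: 36 dB above -45 dBFS, reduced 9:1 to 4 dB above → -41 dBFS.
Stage 2: -41 dBFS is at or below the -22 dBFS threshold — no compression; make-up brings it to -39 dBFS.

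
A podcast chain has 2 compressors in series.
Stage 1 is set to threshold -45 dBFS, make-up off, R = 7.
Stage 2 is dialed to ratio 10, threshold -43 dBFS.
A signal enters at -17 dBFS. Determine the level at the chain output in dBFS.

-42.8 dBFS

Stage 1: -17 dBFS is 28 dB over -45 dBFS; at 7:1 that becomes 4 dB over, giving -41 dBFS.
Stage 2: overshoot 2 dB → 2/10 = 0.2 dB → -42.8 dBFS.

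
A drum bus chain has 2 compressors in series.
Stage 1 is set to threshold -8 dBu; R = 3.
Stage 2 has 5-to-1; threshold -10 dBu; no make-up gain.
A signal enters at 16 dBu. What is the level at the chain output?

-8 dBu

Stage 1: overshoot 24 dB → 24/3 = 8 dB → 0 dBu.
Stage 2: overshoot 10 dB → 10/5 = 2 dB → -8 dBu.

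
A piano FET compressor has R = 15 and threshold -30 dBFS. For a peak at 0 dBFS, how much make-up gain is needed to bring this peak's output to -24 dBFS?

4 dB

Without make-up, output = threshold + overshoot/15 = -30 + 2 = -28 dBFS.
Gap to target: 4 dB.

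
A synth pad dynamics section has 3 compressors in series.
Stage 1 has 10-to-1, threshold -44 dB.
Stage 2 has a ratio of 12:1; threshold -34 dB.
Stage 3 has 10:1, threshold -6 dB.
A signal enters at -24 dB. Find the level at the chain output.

-42 dB

Stage 1: 20 dB above -44 dB, reduced 10:1 to 2 dB above → -42 dB.
Stage 2: below threshold (-42 ≤ -34); passes unchanged; output -42 dB.
Stage 3: -42 dB is at or below the -6 dB threshold — no compression; output -42 dB.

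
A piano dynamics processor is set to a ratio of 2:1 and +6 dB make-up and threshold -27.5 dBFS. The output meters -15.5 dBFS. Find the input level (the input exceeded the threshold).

-15.5 dBFS

Remove make-up: -15.5 − 6 = -21.5 dBFS.
That's 6 dB above the -27.5 dBFS threshold.
Input overshoot = R × output overshoot = 12 dB → input = -27.5 + 12 = -15.5 dBFS.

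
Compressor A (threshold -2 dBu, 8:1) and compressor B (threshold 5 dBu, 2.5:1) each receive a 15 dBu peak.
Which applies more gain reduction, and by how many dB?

A, by 8.875 dB

A: overshoot 17 dB → output overshoot 2.125 dB → GR 14.875 dB.
B: overshoot 10 dB → output overshoot 4 dB → GR 6 dB.
A reduces 8.875 dB more.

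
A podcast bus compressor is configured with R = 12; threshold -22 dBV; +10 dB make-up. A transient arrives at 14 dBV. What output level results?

-9 dBV

Overshoot: 14 − (-22) = 36 dB.
The 36 dB excess becomes 3 dB after 12:1 reduction.
Output = -22 + 3 = -19 dBV; make-up adds 10 dB, giving -9 dBV.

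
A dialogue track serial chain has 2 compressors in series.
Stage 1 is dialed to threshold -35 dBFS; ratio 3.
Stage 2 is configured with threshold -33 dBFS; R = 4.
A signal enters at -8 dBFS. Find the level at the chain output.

-31.25 dBFS

Stage 1: 27 dB above -35 dBFS, reduced 3:1 to 9 dB above → -26 dBFS.
Stage 2: overshoot 7 dB → 7/4 = 1.75 dB → -31.25 dBFS.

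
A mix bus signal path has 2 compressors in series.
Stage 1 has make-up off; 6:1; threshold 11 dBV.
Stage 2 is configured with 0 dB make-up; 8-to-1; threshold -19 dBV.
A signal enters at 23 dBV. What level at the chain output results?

Stage 1: 23 dBV is 12 dB over 11 dBV; at 6:1 that becomes 2 dB over, giving 13 dBV.
Stage 2: 13 dBV is 32 dB over -19 dBV; at 8:1 that becomes 4 dB over, giving -15 dBV.

-15 dBV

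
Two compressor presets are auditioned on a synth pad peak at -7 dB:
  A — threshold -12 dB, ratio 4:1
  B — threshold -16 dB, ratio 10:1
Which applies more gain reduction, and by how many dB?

B, by 4.35 dB

A: GR = 5 − 5/4 = 3.75 dB.
B: GR = 9 − 9/10 = 8.1 dB.
B reduces 4.35 dB more.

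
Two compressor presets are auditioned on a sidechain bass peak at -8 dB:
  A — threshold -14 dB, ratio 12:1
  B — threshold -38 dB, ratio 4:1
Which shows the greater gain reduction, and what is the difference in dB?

A: GR = 6 − 6/12 = 5.5 dB.
B: GR = 30 − 30/4 = 22.5 dB.
B applies 17 dB more gain reduction.

B, by 17 dB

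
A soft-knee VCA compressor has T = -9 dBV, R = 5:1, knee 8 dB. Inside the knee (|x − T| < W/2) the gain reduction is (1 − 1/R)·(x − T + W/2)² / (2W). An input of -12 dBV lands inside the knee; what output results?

x − T + W/2 = -12 − (-9) + 4 = 1.
GR = (1 − 1/5) × 1² / 16 = 0.8 × 1 / 16 = 0.05 dB.
Output = -12 − 0.05 = -12.05 dBV.

-12.05 dBV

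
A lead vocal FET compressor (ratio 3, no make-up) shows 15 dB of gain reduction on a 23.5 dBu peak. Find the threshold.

Gain reduction = 23.5 − 8.5 = 15 dB; output overshoot = GR / (R − 1) = 15 / 2 = 7.5 dB.
Threshold = output − output overshoot = 8.5 − 7.5 = 1 dBu.

1 dBu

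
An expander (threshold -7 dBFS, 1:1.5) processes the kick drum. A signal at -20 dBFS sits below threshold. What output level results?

-26.5 dBFS

Below threshold, a 1:1.5 expander applies gain = (1.5−1)×(T − x) of attenuation.
(1.5−1) × 13 = 6.5 dB, so output = -20 − 6.5 = -26.5 dBFS.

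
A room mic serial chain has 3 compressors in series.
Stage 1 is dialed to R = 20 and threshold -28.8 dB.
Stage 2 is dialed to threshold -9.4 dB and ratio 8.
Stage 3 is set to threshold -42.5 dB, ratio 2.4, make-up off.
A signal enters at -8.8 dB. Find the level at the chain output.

Stage 1: 20 dB above -28.8 dB, reduced 20:1 to 1 dB above → -27.8 dB.
Stage 2: -27.8 dB ≤ -9.4 dB, so stage 2 doesn't engage; output -27.8 dB.
Stage 3: overshoot 14.7 dB → 14.7/2.4 = 6.125 dB → -36.375 dB.

-36.375 dB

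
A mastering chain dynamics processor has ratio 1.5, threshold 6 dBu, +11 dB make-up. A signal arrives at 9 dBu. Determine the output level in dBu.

Overshoot: 9 − 6 = 3 dB.
At 1.5:1 the overshoot is divided by 1.5, leaving 2 dB above threshold.
Output = 6 + 2 = 8 dBu; make-up adds 11 dB, giving 19 dBu.

19 dBu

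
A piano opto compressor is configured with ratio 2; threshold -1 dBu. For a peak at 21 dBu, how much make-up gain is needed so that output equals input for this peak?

11 dB

Overshoot 22 dB → 22/2 = 11 dB after compression, so the compressed level is -1 + 11 = 10 dBu.
Make-up = target − compressed = 21 − 10 = 11 dB.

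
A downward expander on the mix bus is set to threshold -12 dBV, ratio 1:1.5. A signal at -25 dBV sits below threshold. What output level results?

-31.5 dBV

The input is 13 dB below the -12 dBV threshold.
A 1:1.5 expander multiplies undershoot by 1.5: 13 × 1.5 = 19.5 dB below threshold.
Output = -12 − 19.5 = -31.5 dBV.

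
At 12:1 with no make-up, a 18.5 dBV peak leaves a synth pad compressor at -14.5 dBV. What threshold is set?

Gain reduction = 18.5 − (-14.5) = 33 dB; output overshoot = GR / (R − 1) = 33 / 11 = 3 dB.
Threshold = output − output overshoot = -14.5 − 3 = -17.5 dBV.

-17.5 dBV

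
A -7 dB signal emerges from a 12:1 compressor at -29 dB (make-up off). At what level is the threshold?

Gain reduction = -7 − (-29) = 22 dB; output overshoot = GR / (R − 1) = 22 / 11 = 2 dB.
Threshold = output − output overshoot = -29 − 2 = -31 dB.

-31 dB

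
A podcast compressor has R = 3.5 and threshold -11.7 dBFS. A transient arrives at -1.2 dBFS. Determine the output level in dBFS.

Overshoot: -1.2 − (-11.7) = 10.5 dB.
At 3.5:1 the overshoot is divided by 3.5, leaving 3 dB above threshold.
That puts the output at -8.7 dBFS.

-8.7 dBFS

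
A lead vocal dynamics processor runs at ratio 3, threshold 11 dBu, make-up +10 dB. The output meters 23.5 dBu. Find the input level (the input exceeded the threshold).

Before make-up, the level was 23.5 − 10 = 13.5 dBu.
That's 2.5 dB above the 11 dBu threshold.
Before 3:1 compression the overshoot was 2.5 × 3 = 7.5 dB, so input = 11 + 7.5 = 18.5 dBu.

18.5 dBu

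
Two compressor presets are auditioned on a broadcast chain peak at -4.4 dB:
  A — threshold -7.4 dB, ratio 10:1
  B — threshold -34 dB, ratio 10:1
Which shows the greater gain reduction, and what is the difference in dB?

A: 3 dB over, compressed to 0.3 dB over, so 2.7 dB of GR.
B: 29.6 dB over, compressed to 2.96 dB over, so 26.64 dB of GR.
B reduces 23.94 dB more.

B, by 23.94 dB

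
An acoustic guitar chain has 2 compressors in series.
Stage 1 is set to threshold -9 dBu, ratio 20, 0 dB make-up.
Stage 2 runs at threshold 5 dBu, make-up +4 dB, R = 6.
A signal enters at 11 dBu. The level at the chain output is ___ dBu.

Stage 1: 20 dB above -9 dBu, reduced 20:1 to 1 dB above → -8 dBu.
Stage 2: -8 dBu is at or below the 5 dBu threshold — no compression; make-up brings it to -4 dBu.

-4 dBu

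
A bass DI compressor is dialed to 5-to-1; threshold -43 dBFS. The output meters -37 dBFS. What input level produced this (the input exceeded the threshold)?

-13 dBFS

The compressed level sits -37 − (-43) = 6 dB over threshold.
Undo the ratio: input overshoot = 6 × 5 = 30 dB, giving input = -13 dBFS.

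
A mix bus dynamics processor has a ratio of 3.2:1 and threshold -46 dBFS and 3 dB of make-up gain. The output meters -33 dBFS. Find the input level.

-14 dBFS

Remove make-up: -33 − 3 = -36 dBFS.
The compressed level sits -36 − (-46) = 10 dB over threshold.
Undo the ratio: input overshoot = 10 × 3.2 = 32 dB, giving input = -14 dBFS.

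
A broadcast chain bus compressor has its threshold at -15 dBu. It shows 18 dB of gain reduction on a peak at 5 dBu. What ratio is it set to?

Input overshoot = 5 − (-15) = 20 dB.
Output overshoot = 20 − 18 = 2 dB.
Ratio = input overshoot / output overshoot = 20 / 2 = 10.

10:1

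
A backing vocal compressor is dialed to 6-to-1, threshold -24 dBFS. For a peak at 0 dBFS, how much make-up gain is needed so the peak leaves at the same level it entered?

20 dB

Without make-up, output = threshold + overshoot/6 = -24 + 4 = -20 dBFS.
Gap to target: 20 dB.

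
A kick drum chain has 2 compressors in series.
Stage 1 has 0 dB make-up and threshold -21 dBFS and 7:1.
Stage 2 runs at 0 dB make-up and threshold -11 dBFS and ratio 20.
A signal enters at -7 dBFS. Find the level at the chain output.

-19 dBFS

Stage 1: -7 dBFS is 14 dB over -21 dBFS; at 7:1 that becomes 2 dB over, giving -19 dBFS.
Stage 2: below threshold (-19 ≤ -11); passes unchanged; output -19 dBFS.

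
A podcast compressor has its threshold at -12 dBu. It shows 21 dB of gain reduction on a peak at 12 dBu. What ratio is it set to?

8:1

Input overshoot = 12 − (-12) = 24 dB.
Output overshoot = 24 − 21 = 3 dB.
Ratio = input overshoot / output overshoot = 24 / 3 = 8.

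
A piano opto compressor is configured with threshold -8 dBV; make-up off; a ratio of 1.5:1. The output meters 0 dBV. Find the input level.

4 dBV

That's 8 dB above the -8 dBV threshold.
Input overshoot = R × output overshoot = 12 dB → input = -8 + 12 = 4 dBV.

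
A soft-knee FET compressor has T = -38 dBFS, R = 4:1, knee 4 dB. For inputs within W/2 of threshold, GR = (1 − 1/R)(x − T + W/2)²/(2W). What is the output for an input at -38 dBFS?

-38.375 dBFS

x − T + W/2 = -38 − (-38) + 2 = 2.
GR = (1 − 1/4) × 2² / 8 = 0.75 × 4 / 8 = 0.375 dB.
Output = -38 − 0.375 = -38.375 dBFS.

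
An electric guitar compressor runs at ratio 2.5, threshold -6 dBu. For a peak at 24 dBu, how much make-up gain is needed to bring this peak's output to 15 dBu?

Without make-up, output = threshold + overshoot/2.5 = -6 + 12 = 6 dBu.
Gap to target: 9 dB.

9 dB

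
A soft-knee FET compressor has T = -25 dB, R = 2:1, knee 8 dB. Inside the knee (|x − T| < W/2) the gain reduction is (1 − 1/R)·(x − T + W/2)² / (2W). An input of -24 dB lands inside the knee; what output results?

-24.78125 dB

x − T + W/2 = -24 − (-25) + 4 = 5.
GR = (1 − 1/2) × 5² / 16 = 0.5 × 25 / 16 = 0.78125 dB.
Output = -24 − 0.78125 = -24.78125 dB.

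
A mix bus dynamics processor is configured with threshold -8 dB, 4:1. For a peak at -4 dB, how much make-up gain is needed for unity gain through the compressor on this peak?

3 dB

Without make-up, output = threshold + overshoot/4 = -8 + 1 = -7 dB.
Gap to target: 3 dB.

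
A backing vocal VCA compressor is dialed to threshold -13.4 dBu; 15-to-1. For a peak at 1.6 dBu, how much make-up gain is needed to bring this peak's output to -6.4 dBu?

The peak compresses to -13.4 + 15/15 = -12.4 dBu.
To reach -6.4 dBu requires -6.4 − (-12.4) = 6 dB of make-up.

6 dB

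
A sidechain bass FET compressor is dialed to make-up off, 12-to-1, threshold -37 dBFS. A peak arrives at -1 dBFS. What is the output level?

-34 dBFS

Overshoot: -1 − (-37) = 36 dB.
At 12:1 the overshoot is divided by 12, leaving 3 dB above threshold.
So the level is -37 + 3 = -34 dBFS.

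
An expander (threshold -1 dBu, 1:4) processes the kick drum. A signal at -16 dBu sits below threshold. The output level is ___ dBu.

Below threshold, a 1:4 expander applies gain = (4−1)×(T − x) of attenuation.
(4−1) × 15 = 45 dB, so output = -16 − 45 = -61 dBu.

-61 dBu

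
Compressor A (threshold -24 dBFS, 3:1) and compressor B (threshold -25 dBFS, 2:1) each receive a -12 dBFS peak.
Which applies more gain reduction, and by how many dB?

A, by 1.5 dB

A: overshoot 12 dB → output overshoot 4 dB → GR 8 dB.
B: overshoot 13 dB → output overshoot 6.5 dB → GR 6.5 dB.
Difference: 1.5 dB in favour of A.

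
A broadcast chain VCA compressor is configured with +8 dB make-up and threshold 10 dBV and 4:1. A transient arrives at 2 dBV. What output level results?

10 dBV

2 dBV is 8 dB below the 10 dBV threshold, so no gain reduction is applied.
Make-up gain adds 8 dB: 2 + 8 = 10 dBV.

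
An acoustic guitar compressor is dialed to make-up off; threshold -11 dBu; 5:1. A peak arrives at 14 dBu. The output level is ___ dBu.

-6 dBu

Overshoot: 14 − (-11) = 25 dB.
At 5:1 the overshoot is divided by 5, leaving 5 dB above threshold.
So the level is -11 + 5 = -6 dBu.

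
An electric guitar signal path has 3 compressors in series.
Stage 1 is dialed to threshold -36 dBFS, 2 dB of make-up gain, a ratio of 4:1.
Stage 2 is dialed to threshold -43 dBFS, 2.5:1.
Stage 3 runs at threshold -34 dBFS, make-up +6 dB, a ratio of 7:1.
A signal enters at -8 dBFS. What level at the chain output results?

Stage 1: -8 dBFS is 28 dB over -36 dBFS; at 4:1 that becomes 7 dB over, giving -29 dBFS; +2 dB make-up → -27 dBFS.
Stage 2: overshoot 16 dB → 16/2.5 = 6.4 dB → -36.6 dBFS.
Stage 3: below threshold (-36.6 ≤ -34); passes unchanged; make-up brings it to -30.6 dBFS.

-30.6 dBFS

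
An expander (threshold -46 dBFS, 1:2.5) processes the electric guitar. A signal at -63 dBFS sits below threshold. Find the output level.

-88.5 dBFS

Undershoot = (-46) − (-63) = 17 dB.
At 1:2.5, that expands to 42.5 dB under threshold.
Output = -46 − 42.5 = -88.5 dBFS.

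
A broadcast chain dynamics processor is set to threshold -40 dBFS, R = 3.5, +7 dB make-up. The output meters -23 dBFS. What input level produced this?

Before make-up, the level was -23 − 7 = -30 dBFS.
Post-compression overshoot = -30 − (-40) = 10 dB.
Input overshoot = R × output overshoot = 35 dB → input = -40 + 35 = -5 dBFS.

-5 dBFS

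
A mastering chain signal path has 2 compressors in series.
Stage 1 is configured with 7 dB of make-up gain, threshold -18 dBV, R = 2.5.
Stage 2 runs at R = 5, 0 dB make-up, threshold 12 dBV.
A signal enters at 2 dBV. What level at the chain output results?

-3 dBV

Stage 1: overshoot 20 dB → 20/2.5 = 8 dB → -10 dBV; +7 dB make-up → -3 dBV.
Stage 2: -3 dBV is at or below the 12 dBV threshold — no compression; output -3 dBV.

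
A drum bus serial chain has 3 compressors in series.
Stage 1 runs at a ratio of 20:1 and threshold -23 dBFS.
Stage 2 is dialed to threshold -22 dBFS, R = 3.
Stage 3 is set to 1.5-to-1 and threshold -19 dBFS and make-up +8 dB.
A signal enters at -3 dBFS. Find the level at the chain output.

-14 dBFS

Stage 1: -3 dBFS is 20 dB over -23 dBFS; at 20:1 that becomes 1 dB over, giving -22 dBFS.
Stage 2: -22 dBFS is at or below the -22 dBFS threshold — no compression; output -22 dBFS.
Stage 3: below threshold (-22 ≤ -19); passes unchanged; make-up brings it to -14 dBFS.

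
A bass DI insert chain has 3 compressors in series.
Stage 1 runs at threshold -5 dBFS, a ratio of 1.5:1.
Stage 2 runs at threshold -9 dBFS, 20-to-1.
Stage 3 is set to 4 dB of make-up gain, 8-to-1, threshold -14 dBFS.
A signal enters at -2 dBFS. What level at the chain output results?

-9.3375 dBFS

Stage 1: 3 dB above -5 dBFS, reduced 1.5:1 to 2 dB above → -3 dBFS.
Stage 2: -3 dBFS is 6 dB over -9 dBFS; at 20:1 that becomes 0.3 dB over, giving -8.7 dBFS.
Stage 3: overshoot 5.3 dB → 5.3/8 = 0.6625 dB → -13.3375 dBFS; +4 dB make-up → -9.3375 dBFS.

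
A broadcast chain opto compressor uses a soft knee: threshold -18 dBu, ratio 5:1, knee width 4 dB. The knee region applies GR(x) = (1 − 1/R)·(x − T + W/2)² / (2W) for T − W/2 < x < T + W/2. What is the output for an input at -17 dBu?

-17.9 dBu

x − T + W/2 = -17 − (-18) + 2 = 3.
GR = (1 − 1/5) × 3² / 8 = 0.8 × 9 / 8 = 0.9 dB.
Output = -17 − 0.9 = -17.9 dBu.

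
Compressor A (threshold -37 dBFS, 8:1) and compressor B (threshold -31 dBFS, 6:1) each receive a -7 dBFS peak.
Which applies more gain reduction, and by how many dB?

A, by 6.25 dB

A: 30 dB over, compressed to 3.75 dB over, so 26.25 dB of GR.
B: 24 dB over, compressed to 4 dB over, so 20 dB of GR.
A applies 6.25 dB more gain reduction.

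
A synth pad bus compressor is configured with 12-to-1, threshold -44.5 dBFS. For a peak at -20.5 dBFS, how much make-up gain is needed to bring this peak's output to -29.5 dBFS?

13 dB

The peak compresses to -44.5 + 24/12 = -42.5 dBFS.
To reach -29.5 dBFS requires -29.5 − (-42.5) = 13 dB of make-up.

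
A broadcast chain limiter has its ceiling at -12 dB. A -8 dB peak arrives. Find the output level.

The limiter clamps the peak to its -12 dB ceiling.

-12 dB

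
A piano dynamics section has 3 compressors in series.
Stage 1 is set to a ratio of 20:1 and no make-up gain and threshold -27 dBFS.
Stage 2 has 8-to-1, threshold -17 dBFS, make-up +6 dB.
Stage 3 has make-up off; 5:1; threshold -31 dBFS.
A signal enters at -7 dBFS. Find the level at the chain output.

-28.8 dBFS

Stage 1: -7 dBFS is 20 dB over -27 dBFS; at 20:1 that becomes 1 dB over, giving -26 dBFS.
Stage 2: below threshold (-26 ≤ -17); passes unchanged; make-up brings it to -20 dBFS.
Stage 3: 11 dB above -31 dBFS, reduced 5:1 to 2.2 dB above → -28.8 dBFS.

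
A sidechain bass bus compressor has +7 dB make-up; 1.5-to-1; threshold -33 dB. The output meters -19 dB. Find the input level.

Before make-up, the level was -19 − 7 = -26 dB.
That's 7 dB above the -33 dB threshold.
Input overshoot = R × output overshoot = 10.5 dB → input = -33 + 10.5 = -22.5 dB.

-22.5 dB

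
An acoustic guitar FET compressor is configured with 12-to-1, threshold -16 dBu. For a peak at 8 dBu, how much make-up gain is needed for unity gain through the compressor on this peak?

The peak compresses to -16 + 24/12 = -14 dBu.
To reach 8 dBu requires 8 − (-14) = 22 dB of make-up.

22 dB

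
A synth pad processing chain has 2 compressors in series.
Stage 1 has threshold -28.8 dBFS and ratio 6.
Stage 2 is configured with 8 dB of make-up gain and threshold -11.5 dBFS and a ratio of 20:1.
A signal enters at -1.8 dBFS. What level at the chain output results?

Stage 1: 27 dB above -28.8 dBFS, reduced 6:1 to 4.5 dB above → -24.3 dBFS.
Stage 2: -24.3 dBFS ≤ -11.5 dBFS, so stage 2 doesn't engage; make-up brings it to -16.3 dBFS.

-16.3 dBFS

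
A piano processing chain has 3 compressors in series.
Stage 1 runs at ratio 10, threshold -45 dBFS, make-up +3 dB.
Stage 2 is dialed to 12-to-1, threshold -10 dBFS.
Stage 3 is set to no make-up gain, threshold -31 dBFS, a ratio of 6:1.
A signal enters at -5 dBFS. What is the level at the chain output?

-38 dBFS

Stage 1: 40 dB above -45 dBFS, reduced 10:1 to 4 dB above → -41 dBFS; +3 dB make-up → -38 dBFS.
Stage 2: -38 dBFS ≤ -10 dBFS, so stage 2 doesn't engage; output -38 dBFS.
Stage 3: below threshold (-38 ≤ -31); passes unchanged; output -38 dBFS.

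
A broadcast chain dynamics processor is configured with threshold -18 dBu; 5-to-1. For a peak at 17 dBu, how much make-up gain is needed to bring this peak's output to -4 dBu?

7 dB

Without make-up, output = threshold + overshoot/5 = -18 + 7 = -11 dBu.
Gap to target: 7 dB.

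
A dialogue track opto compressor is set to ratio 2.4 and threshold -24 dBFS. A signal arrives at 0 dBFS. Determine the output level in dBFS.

-14 dBFS

Overshoot: 0 − (-24) = 24 dB.
At 2.4:1 the overshoot is divided by 2.4, leaving 10 dB above threshold.
So the level is -24 + 10 = -14 dBFS.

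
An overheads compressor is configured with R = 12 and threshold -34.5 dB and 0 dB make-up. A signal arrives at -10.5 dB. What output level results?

Overshoot: -10.5 − (-34.5) = 24 dB.
12:1 compression reduces that to 24/12 = 2 dB over.
So the level is -34.5 + 2 = -32.5 dB.

-32.5 dB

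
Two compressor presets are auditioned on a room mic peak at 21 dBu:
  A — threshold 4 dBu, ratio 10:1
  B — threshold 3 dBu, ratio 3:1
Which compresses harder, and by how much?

A: 17 dB over, compressed to 1.7 dB over, so 15.3 dB of GR.
B: 18 dB over, compressed to 6 dB over, so 12 dB of GR.
A applies 3.3 dB more gain reduction.

A, by 3.3 dB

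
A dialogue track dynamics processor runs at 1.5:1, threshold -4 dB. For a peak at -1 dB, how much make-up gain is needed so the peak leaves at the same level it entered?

The peak compresses to -4 + 3/1.5 = -2 dB.
To reach -1 dB requires -1 − (-2) = 1 dB of make-up.

1 dB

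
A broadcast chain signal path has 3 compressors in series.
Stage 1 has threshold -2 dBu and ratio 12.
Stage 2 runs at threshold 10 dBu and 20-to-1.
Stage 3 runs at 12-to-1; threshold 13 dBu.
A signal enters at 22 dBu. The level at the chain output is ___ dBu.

Stage 1: 22 dBu is 24 dB over -2 dBu; at 12:1 that becomes 2 dB over, giving 0 dBu.
Stage 2: below threshold (0 ≤ 10); passes unchanged; output 0 dBu.
Stage 3: 0 dBu ≤ 13 dBu, so stage 3 doesn't engage; output 0 dBu.

0 dBu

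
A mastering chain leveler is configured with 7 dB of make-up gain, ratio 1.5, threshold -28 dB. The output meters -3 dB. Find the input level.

-1 dB

Stripping the +7 dB make-up gives -10 dB at the gain stage.
The compressed level sits -10 − (-28) = 18 dB over threshold.
Input overshoot = R × output overshoot = 27 dB → input = -28 + 27 = -1 dB.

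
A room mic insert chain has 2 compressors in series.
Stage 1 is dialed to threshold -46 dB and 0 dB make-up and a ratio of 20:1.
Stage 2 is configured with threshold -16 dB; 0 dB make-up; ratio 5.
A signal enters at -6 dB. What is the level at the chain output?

-44 dB

Stage 1: -6 dB is 40 dB over -46 dB; at 20:1 that becomes 2 dB over, giving -44 dB.
Stage 2: below threshold (-44 ≤ -16); passes unchanged; output -44 dB.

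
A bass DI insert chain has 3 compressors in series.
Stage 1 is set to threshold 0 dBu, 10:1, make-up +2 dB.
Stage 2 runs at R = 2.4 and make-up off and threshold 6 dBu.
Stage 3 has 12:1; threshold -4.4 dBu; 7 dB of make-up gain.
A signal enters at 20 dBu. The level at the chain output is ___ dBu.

Stage 1: 20 dBu is 20 dB over 0 dBu; at 10:1 that becomes 2 dB over, giving 2 dBu; +2 dB make-up → 4 dBu.
Stage 2: 4 dBu is at or below the 6 dBu threshold — no compression; output 4 dBu.
Stage 3: 4 dBu is 8.4 dB over -4.4 dBu; at 12:1 that becomes 0.7 dB over, giving -3.7 dBu; +7 dB make-up → 3.3 dBu.

3.3 dBu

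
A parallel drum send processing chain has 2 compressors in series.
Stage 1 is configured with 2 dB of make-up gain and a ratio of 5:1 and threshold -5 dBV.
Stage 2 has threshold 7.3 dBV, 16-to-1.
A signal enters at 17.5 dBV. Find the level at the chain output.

1.5 dBV

Stage 1: 22.5 dB above -5 dBV, reduced 5:1 to 4.5 dB above → -0.5 dBV; +2 dB make-up → 1.5 dBV.
Stage 2: 1.5 dBV ≤ 7.3 dBV, so stage 2 doesn't engage; output 1.5 dBV.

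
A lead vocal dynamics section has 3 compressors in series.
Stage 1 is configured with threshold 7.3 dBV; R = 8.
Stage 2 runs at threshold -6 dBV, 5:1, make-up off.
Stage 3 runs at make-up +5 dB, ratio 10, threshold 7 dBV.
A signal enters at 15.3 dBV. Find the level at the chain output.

Stage 1: overshoot 8 dB → 8/8 = 1 dB → 8.3 dBV.
Stage 2: overshoot 14.3 dB → 14.3/5 = 2.86 dB → -3.14 dBV.
Stage 3: -3.14 dBV ≤ 7 dBV, so stage 3 doesn't engage; make-up brings it to 1.86 dBV.

1.86 dBV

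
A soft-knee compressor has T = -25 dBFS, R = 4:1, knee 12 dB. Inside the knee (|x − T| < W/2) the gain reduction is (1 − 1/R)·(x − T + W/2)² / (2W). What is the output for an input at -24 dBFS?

x − T + W/2 = -24 − (-25) + 6 = 7.
GR = (1 − 1/4) × 7² / 24 = 0.75 × 49 / 24 = 1.53125 dB.
Output = -24 − 1.53125 = -25.53125 dBFS.

-25.53125 dBFS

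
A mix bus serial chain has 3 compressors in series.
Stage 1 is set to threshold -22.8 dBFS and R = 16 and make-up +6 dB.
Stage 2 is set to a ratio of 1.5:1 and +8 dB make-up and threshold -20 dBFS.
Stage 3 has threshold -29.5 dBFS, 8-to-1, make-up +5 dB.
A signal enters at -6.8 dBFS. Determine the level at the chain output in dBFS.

-21.9625 dBFS

Stage 1: 16 dB above -22.8 dBFS, reduced 16:1 to 1 dB above → -21.8 dBFS; +6 dB make-up → -15.8 dBFS.
Stage 2: 4.2 dB above -20 dBFS, reduced 1.5:1 to 2.8 dB above → -17.2 dBFS; +8 dB make-up → -9.2 dBFS.
Stage 3: -9.2 dBFS is 20.3 dB over -29.5 dBFS; at 8:1 that becomes 2.5375 dB over, giving -26.9625 dBFS; +5 dB make-up → -21.9625 dBFS.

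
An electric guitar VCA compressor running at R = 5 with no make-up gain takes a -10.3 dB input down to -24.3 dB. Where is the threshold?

-27.8 dB

Input is 17.5 dB above T (since output overshoot × R = input overshoot: (-24.3 − T)·5 = -10.3 − T gives T = -27.8 dB).
Check: -27.8 + (-10.3 − (-27.8))/5 = -27.8 + 3.5 = -24.3 dB. ✓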